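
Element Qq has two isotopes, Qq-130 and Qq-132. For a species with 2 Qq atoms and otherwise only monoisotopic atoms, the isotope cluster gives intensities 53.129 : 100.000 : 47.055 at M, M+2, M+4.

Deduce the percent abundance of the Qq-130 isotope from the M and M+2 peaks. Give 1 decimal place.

Write p for the Qq-130 fraction. I(M+2)/I(M) = [C(2,1)·p^1·(1−p)] / p^2 = 2·(1−p)/p = 100.000/53.129 = 1.8822
(1−p)/p = 1.8822/2 = 0.9411  ⇒  p = 1/(1 + 0.9411) = 0.5152
Qq-130: 51.5%, Qq-132: 48.5%.

51.5%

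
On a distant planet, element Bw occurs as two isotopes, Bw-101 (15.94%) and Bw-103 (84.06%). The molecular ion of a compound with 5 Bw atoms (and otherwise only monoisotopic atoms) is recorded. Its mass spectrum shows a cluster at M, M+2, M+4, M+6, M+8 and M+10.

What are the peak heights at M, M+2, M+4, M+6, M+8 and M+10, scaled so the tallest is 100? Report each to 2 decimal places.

0.02 : 0.65 : 6.82 : 35.96 : 94.81 : 100.00

Expanding (0.1594 + 0.8406)^5:
P(M) = 0.1594^5 = 0.000103
P(M+2) = 5 × 0.1594^4 × 0.8406^1 = 0.002713
P(M+4) = 10 × 0.1594^3 × 0.8406^2 = 0.028618
P(M+6) = 10 × 0.1594^2 × 0.8406^3 = 0.150919
P(M+8) = 5 × 0.1594^1 × 0.8406^4 = 0.397938
P(M+10) = 0.8406^5 = 0.419708
The M+10 peak is largest (0.419708); scaling to 100 gives 0.02 : 0.65 : 6.82 : 35.96 : 94.81 : 100.00.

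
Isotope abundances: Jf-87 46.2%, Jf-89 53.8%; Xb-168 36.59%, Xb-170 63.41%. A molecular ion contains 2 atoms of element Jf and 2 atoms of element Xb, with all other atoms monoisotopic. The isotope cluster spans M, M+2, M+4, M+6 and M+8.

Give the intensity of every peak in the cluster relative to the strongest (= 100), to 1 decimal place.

Element Jf pattern (n=2): 0.213444 : 0.497112 : 0.289444
Element Xb pattern (n=2): 0.13388281 : 0.46403438 : 0.40208281
Convolve the two distributions (both contribute in 2-u steps):
  M: 0.213444×0.13388281 = 0.028576
  M+2: 0.213444×0.46403438 + 0.497112×0.13388281 = 0.165600
  M+4: 0.213444×0.40208281 + 0.497112×0.46403438 + 0.289444×0.13388281 = 0.355251
  M+6: 0.497112×0.40208281 + 0.289444×0.46403438 = 0.334192
  M+8: 0.289444×0.40208281 = 0.116380
Scale to base peak (0.355251) = 100: 8.0 : 46.6 : 100.0 : 94.1 : 32.8

8.0 : 46.6 : 100.0 : 94.1 : 32.8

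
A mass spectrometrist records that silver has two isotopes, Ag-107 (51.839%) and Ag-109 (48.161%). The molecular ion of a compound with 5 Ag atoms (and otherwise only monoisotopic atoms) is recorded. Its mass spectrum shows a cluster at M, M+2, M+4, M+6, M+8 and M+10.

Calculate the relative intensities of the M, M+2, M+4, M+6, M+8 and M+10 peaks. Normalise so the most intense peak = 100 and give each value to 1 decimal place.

Expanding (0.51839 + 0.48161)^5:
P(M) = 0.51839^5 = 0.037435
P(M+2) = 5 × 0.51839^4 × 0.48161^1 = 0.173897
P(M+4) = 10 × 0.51839^3 × 0.48161^2 = 0.323118
P(M+6) = 10 × 0.51839^2 × 0.48161^3 = 0.300192
P(M+8) = 5 × 0.51839^1 × 0.48161^4 = 0.139447
P(M+10) = 0.48161^5 = 0.025911
The M+4 peak is largest (0.323118); scaling to 100 gives 11.6 : 53.8 : 100.0 : 92.9 : 43.2 : 8.0.

11.6 : 53.8 : 100.0 : 92.9 : 43.2 : 8.0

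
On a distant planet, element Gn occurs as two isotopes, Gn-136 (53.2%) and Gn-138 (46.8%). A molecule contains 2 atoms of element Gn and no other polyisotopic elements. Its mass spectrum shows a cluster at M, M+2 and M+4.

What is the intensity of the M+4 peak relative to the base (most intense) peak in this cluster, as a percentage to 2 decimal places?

Term probabilities: M 0.2830, M+2 0.4980, M+4 0.2190. Base peak = M+2.
P(M+2) = C(2,1) × 0.532^1 × 0.468^1 = 2 × 0.5320 × 0.4680 = 0.497952 (base)
P(M+4) = C(2,2) × 0.532^0 × 0.468^2 = 1 × 1.0000 × 0.219024 = 0.219024
Relative intensity = 0.219024 / 0.497952 × 100 = 43.98

43.98%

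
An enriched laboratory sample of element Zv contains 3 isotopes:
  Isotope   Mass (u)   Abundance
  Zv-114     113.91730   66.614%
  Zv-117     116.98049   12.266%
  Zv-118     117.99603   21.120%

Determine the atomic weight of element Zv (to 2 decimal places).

115.15 u

The abundance-weighted mean is 0.66614 × 113.91730 + 0.12266 × 116.98049 + 0.21120 × 117.99603
= 75.884870 + 14.348827 + 24.920762 = 115.154459 u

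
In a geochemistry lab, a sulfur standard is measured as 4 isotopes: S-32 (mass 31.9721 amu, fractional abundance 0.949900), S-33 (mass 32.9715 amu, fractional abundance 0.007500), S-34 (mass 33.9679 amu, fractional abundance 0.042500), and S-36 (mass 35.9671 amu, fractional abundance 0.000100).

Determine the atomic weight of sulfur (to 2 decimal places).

32.06 amu

The abundance-weighted mean is 0.949900 × 31.9721 + 0.007500 × 32.9715 + 0.042500 × 33.9679 + 0.000100 × 35.9671
= 30.37030 + 0.24729 + 1.44364 + 0.00360 = 32.06483 amu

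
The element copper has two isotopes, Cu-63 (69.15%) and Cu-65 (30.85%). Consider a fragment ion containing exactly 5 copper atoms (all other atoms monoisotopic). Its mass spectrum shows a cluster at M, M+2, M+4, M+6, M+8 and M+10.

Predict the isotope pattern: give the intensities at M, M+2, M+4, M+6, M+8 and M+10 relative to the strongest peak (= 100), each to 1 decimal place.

44.8 : 100.0 : 89.2 : 39.8 : 8.9 : 0.8

Expanding (0.6915 + 0.3085)^5:
P(M) = 0.6915^5 = 0.158111
P(M+2) = 5 × 0.6915^4 × 0.3085^1 = 0.352691
P(M+4) = 10 × 0.6915^3 × 0.3085^2 = 0.314693
P(M+6) = 10 × 0.6915^2 × 0.3085^3 = 0.140394
P(M+8) = 5 × 0.6915^1 × 0.3085^4 = 0.031317
P(M+10) = 0.3085^5 = 0.002794
The M+2 peak is largest (0.352691); scaling to 100 gives 44.8 : 100.0 : 89.2 : 39.8 : 8.9 : 0.8.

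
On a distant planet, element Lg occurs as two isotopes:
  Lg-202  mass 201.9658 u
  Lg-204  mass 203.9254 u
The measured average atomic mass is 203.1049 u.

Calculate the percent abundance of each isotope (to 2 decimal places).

Writing the weighted mean with unknown fraction x of Lg-202:
201.9658·x + 203.9254·(1 − x) = 203.1049
(201.9658 − 203.9254)·x = 203.1049 − 203.9254
x = -0.8205 / -1.9596 = 0.41871 → 41.87% Lg-202, 58.13% Lg-204.

Lg-202: 41.87%, Lg-204: 58.13%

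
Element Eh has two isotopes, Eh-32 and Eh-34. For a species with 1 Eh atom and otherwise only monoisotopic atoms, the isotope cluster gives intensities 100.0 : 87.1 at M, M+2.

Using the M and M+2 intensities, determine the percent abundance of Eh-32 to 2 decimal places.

Write p for the Eh-32 fraction. I(M+2)/I(M) = [C(1,1)·p^0·(1−p)] / p^1 = 1·(1−p)/p = 87.1/100.0 = 0.8710
(1−p)/p = 0.8710/1 = 0.8710  ⇒  p = 1/(1 + 0.8710) = 0.5345
Eh-32: 53.45%, Eh-34: 46.55%.

53.45%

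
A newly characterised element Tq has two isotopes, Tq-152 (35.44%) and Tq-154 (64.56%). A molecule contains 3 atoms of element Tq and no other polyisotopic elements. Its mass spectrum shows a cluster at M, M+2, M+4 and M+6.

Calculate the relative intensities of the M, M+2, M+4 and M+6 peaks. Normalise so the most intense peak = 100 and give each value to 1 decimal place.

10.0 : 54.9 : 100.0 : 60.7

Expanding (0.3544 + 0.6456)^3:
P(M) = 0.3544^3 = 0.044512
P(M+2) = 3 × 0.3544^2 × 0.6456^1 = 0.243261
P(M+4) = 3 × 0.3544^1 × 0.6456^2 = 0.443141
P(M+6) = 0.6456^3 = 0.269086
The M+4 peak is largest (0.443141); scaling to 100 gives 10.0 : 54.9 : 100.0 : 60.7.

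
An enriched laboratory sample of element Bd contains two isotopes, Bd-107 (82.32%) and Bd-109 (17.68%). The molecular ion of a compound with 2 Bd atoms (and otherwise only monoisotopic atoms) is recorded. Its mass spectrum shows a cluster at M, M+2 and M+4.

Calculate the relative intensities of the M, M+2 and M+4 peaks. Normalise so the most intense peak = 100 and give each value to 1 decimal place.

100.0 : 43.0 : 4.6

The 2 Bd atoms are independent, so intensities follow the terms of (0.8232 + 0.1768)^2.
P(M) = 0.8232^2 = 0.677658
P(M+2) = 2 × 0.8232^1 × 0.1768^1 = 0.291084
P(M+4) = 0.1768^2 = 0.031258
The M peak is largest (0.677658); scaling to 100 gives 100.0 : 43.0 : 4.6.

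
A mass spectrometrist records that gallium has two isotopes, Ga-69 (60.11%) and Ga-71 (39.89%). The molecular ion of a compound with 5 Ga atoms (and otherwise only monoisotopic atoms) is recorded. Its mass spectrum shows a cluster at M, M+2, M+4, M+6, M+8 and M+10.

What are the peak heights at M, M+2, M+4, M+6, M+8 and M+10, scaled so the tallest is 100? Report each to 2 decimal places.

22.71 : 75.34 : 100.00 : 66.36 : 22.02 : 2.92

Expanding (0.6011 + 0.3989)^5:
P(M) = 0.6011^5 = 0.078475
P(M+2) = 5 × 0.6011^4 × 0.3989^1 = 0.260388
P(M+4) = 10 × 0.6011^3 × 0.3989^2 = 0.345596
P(M+6) = 10 × 0.6011^2 × 0.3989^3 = 0.229343
P(M+8) = 5 × 0.6011^1 × 0.3989^4 = 0.076098
P(M+10) = 0.3989^5 = 0.010100
The M+4 peak is largest (0.345596); scaling to 100 gives 22.71 : 75.34 : 100.00 : 66.36 : 22.02 : 2.92.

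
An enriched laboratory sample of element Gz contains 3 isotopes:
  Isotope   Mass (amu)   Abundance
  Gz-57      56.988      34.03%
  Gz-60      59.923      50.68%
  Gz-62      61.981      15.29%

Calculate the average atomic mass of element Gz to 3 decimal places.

Ar = Σ fᵢ·mᵢ = 0.3403 × 56.988 + 0.5068 × 59.923 + 0.1529 × 61.981
= 19.3930 + 30.3690 + 9.4769 = 59.2389 amu

59.239 amu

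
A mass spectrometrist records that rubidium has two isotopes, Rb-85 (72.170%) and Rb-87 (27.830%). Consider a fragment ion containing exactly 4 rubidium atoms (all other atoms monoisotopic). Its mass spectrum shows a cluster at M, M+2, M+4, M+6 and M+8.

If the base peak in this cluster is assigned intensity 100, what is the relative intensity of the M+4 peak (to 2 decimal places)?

Binomial terms of (0.72170 + 0.27830)^4: M 0.2713, M+2 0.4184, M+4 0.2420, M+6 0.0622, M+8 0.0060 → M+2 is the base peak.
P(M+2) = C(4,1) × 0.72170^3 × 0.27830^1 = 4 × 0.37589809 × 0.2783 = 0.418450 (base)
P(M+4) = C(4,2) × 0.72170^2 × 0.27830^2 = 6 × 0.52085089 × 0.07745089 = 0.242042
Relative intensity = 0.242042 / 0.418450 × 100 = 57.84

57.84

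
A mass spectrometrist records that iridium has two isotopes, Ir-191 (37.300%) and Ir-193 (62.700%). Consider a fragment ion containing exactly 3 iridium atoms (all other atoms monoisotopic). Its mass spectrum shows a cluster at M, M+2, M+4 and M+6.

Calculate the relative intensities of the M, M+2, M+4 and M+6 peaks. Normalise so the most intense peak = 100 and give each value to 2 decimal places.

11.80 : 59.49 : 100.00 : 56.03

Each Ir atom is independently Ir-191 (p = 0.37300) or Ir-193 (q = 0.62700); the cluster is the binomial expansion (p + q)^3.
P(M) = 0.37300^3 = 0.051895
P(M+2) = 3 × 0.37300^2 × 0.62700^1 = 0.261702
P(M+4) = 3 × 0.37300^1 × 0.62700^2 = 0.439911
P(M+6) = 0.62700^3 = 0.246492
The M+4 peak is largest (0.439911); scaling to 100 gives 11.80 : 59.49 : 100.00 : 56.03.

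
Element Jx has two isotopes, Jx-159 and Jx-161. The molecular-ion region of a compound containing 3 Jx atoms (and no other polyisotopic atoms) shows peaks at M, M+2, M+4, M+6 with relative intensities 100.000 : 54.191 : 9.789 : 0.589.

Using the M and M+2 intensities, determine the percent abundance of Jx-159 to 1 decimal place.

84.7%

Write p for the Jx-159 fraction. I(M+2)/I(M) = [C(3,1)·p^2·(1−p)] / p^3 = 3·(1−p)/p = 54.191/100.000 = 0.5419
(1−p)/p = 0.5419/3 = 0.1806  ⇒  p = 1/(1 + 0.1806) = 0.8470
Jx-159: 84.7%, Jx-161: 15.3%.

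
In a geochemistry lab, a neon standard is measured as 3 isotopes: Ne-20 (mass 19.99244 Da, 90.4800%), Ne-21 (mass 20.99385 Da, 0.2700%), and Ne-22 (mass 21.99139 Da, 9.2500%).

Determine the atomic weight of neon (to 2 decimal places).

Average mass = Σ (abundance × isotope mass) = 0.904800 × 19.99244 + 0.002700 × 20.99385 + 0.092500 × 21.99139
= 18.089160 + 0.056683 + 2.034204 = 20.180047 Da

20.18 Da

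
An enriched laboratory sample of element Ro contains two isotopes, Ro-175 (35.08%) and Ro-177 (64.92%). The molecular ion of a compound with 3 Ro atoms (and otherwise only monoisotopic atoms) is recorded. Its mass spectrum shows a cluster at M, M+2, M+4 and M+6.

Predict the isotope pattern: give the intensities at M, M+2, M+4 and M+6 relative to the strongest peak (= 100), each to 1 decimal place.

The 3 Ro atoms are independent, so intensities follow the terms of (0.3508 + 0.6492)^3.
P(M) = 0.3508^3 = 0.043170
P(M+2) = 3 × 0.3508^2 × 0.6492^1 = 0.239673
P(M+4) = 3 × 0.3508^1 × 0.6492^2 = 0.443545
P(M+6) = 0.6492^3 = 0.273612
The M+4 peak is largest (0.443545); scaling to 100 gives 9.7 : 54.0 : 100.0 : 61.7.

9.7 : 54.0 : 100.0 : 61.7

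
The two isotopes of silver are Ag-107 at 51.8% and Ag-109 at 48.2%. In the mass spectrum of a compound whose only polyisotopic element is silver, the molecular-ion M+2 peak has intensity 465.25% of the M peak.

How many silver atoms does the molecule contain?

5

For n independent Ag atoms, I(M+2)/I(M) = n · (abundance Ag-109) / (abundance Ag-107) = n · 0.482/0.518.
n = 4.6525 × 0.518/0.482 = 5.00 ≈ 5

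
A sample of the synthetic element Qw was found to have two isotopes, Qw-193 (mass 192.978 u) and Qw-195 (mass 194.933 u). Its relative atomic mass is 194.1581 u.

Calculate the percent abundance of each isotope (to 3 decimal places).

Qw-193: 39.637%, Qw-195: 60.363%

With x = fraction of Qw-193 (so Qw-195 is 1 − x):
192.978·x + 194.933·(1 − x) = 194.1581
(192.978 − 194.933)·x = 194.1581 − 194.933
x = -0.7749 / -1.955 = 0.39637 → 39.637% Qw-193, 60.363% Qw-195.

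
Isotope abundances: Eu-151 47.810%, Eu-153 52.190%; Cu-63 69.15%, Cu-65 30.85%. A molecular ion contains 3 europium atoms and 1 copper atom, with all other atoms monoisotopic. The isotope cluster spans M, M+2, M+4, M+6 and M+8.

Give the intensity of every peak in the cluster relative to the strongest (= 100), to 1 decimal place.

19.9 : 73.9 : 100.0 : 57.5 : 11.5

Europium pattern (n=3): 0.10928391 : 0.3578871 : 0.39067407 : 0.14215492
Copper pattern (n=1): 0.6915 : 0.3085
Convolve the two distributions (both contribute in 2-u steps):
  M: 0.10928391×0.6915 = 0.075570
  M+2: 0.10928391×0.3085 + 0.3578871×0.6915 = 0.281193
  M+4: 0.3578871×0.3085 + 0.39067407×0.6915 = 0.380559
  M+6: 0.39067407×0.3085 + 0.14215492×0.6915 = 0.218823
  M+8: 0.14215492×0.3085 = 0.043855
Scale to base peak (0.380559) = 100: 19.9 : 73.9 : 100.0 : 57.5 : 11.5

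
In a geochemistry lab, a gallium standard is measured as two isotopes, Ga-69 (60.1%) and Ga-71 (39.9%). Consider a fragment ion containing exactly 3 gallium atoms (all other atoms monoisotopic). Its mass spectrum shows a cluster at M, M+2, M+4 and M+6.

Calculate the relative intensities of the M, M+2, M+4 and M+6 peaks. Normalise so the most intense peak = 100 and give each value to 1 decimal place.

50.2 : 100.0 : 66.4 : 14.7

Each Ga atom is independently Ga-69 (p = 0.601) or Ga-71 (q = 0.399); the cluster is the binomial expansion (p + q)^3.
P(M) = 0.601^3 = 0.217082
P(M+2) = 3 × 0.601^2 × 0.399^1 = 0.432358
P(M+4) = 3 × 0.601^1 × 0.399^2 = 0.287039
P(M+6) = 0.399^3 = 0.063521
The M+2 peak is largest (0.432358); scaling to 100 gives 50.2 : 100.0 : 66.4 : 14.7.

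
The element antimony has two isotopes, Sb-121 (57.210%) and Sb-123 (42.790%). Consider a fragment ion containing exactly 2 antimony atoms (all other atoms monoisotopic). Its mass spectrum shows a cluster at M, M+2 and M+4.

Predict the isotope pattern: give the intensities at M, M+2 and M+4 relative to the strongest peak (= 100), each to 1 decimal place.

Each Sb atom is independently Sb-121 (p = 0.57210) or Sb-123 (q = 0.42790); the cluster is the binomial expansion (p + q)^2.
P(M) = 0.57210^2 = 0.327298
P(M+2) = 2 × 0.57210^1 × 0.42790^1 = 0.489603
P(M+4) = 0.42790^2 = 0.183098
The M+2 peak is largest (0.489603); scaling to 100 gives 66.8 : 100.0 : 37.4.

66.8 : 100.0 : 37.4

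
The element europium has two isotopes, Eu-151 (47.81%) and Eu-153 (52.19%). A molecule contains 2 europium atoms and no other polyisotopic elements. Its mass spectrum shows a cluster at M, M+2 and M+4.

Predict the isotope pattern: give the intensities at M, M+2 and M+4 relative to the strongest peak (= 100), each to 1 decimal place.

45.8 : 100.0 : 54.6

The 2 Eu atoms are independent, so intensities follow the terms of (0.4781 + 0.5219)^2.
P(M) = 0.4781^2 = 0.228580
P(M+2) = 2 × 0.4781^1 × 0.5219^1 = 0.499041
P(M+4) = 0.5219^2 = 0.272380
The M+2 peak is largest (0.499041); scaling to 100 gives 45.8 : 100.0 : 54.6.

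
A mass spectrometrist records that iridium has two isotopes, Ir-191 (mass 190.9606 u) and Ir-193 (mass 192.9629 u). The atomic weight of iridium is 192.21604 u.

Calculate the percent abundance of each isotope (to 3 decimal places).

Ir-191: 37.300%, Ir-193: 62.700%

With x = fraction of Ir-191 (so Ir-193 is 1 − x):
190.9606·x + 192.9629·(1 − x) = 192.21604
(190.9606 − 192.9629)·x = 192.21604 − 192.9629
x = -0.74686 / -2.0023 = 0.37300 → 37.300% Ir-191, 62.700% Ir-193.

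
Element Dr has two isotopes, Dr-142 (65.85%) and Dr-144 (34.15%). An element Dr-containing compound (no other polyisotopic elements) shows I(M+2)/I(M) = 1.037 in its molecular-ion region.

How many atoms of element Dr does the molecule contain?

The M+2/M ratio from n Dr atoms is n · q/p = n · 0.3415/0.6585.
n = 1.037 × 0.6585/0.3415 = 2.00 ≈ 2

2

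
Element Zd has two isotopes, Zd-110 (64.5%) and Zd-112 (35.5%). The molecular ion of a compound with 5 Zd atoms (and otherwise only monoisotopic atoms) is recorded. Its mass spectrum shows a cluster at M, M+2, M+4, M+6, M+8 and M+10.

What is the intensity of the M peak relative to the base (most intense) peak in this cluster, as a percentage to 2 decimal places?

Binomial terms of (0.645 + 0.355)^5: M 0.1116, M+2 0.3072, M+4 0.3382, M+6 0.1861, M+8 0.0512, M+10 0.0056 → M+4 is the base peak.
P(M+4) = C(5,2) × 0.645^3 × 0.355^2 = 10 × 0.26833613 × 0.126025 = 0.338171 (base)
P(M) = C(5,0) × 0.645^5 × 0.355^0 = 1 × 0.11163454 × 1.0000 = 0.111635
Relative intensity = 0.111635 / 0.338171 × 100 = 33.01

33.01%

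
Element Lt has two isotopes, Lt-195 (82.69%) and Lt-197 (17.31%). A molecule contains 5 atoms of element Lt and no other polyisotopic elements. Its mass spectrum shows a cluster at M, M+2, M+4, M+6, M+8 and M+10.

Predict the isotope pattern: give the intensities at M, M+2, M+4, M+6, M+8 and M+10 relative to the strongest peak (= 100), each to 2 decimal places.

Expanding (0.8269 + 0.1731)^5:
P(M) = 0.8269^5 = 0.386603
P(M+2) = 5 × 0.8269^4 × 0.1731^1 = 0.404650
P(M+4) = 10 × 0.8269^3 × 0.1731^2 = 0.169415
P(M+6) = 10 × 0.8269^2 × 0.1731^3 = 0.035465
P(M+8) = 5 × 0.8269^1 × 0.1731^4 = 0.003712
P(M+10) = 0.1731^5 = 0.000155
The M+2 peak is largest (0.404650); scaling to 100 gives 95.54 : 100.00 : 41.87 : 8.76 : 0.92 : 0.04.

95.54 : 100.00 : 41.87 : 8.76 : 0.92 : 0.04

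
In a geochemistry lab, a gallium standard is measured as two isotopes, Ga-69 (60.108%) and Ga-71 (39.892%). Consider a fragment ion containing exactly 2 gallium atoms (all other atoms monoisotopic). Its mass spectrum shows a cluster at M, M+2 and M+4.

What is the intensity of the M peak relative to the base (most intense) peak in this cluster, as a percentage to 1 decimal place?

75.3%

Term probabilities: M 0.3613, M+2 0.4796, M+4 0.1591. Base peak = M+2.
P(M+2) = C(2,1) × 0.60108^1 × 0.39892^1 = 2 × 0.60108 × 0.39892 = 0.479566 (base)
P(M) = C(2,0) × 0.60108^2 × 0.39892^0 = 1 × 0.36129717 × 1.0000 = 0.361297
Relative intensity = 0.361297 / 0.479566 × 100 = 75.3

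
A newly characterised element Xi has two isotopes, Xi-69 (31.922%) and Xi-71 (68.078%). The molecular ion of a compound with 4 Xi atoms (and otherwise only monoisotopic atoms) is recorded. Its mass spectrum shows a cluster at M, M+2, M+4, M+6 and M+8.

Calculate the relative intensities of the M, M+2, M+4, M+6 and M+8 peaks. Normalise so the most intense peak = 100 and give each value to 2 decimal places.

Each Xi atom is independently Xi-69 (p = 0.31922) or Xi-71 (q = 0.68078); the cluster is the binomial expansion (p + q)^4.
P(M) = 0.31922^4 = 0.010384
P(M+2) = 4 × 0.31922^3 × 0.68078^1 = 0.088580
P(M+4) = 6 × 0.31922^2 × 0.68078^2 = 0.283364
P(M+6) = 4 × 0.31922^1 × 0.68078^3 = 0.402875
P(M+8) = 0.68078^4 = 0.214796
The M+6 peak is largest (0.402875); scaling to 100 gives 2.58 : 21.99 : 70.34 : 100.00 : 53.32.

2.58 : 21.99 : 70.34 : 100.00 : 53.32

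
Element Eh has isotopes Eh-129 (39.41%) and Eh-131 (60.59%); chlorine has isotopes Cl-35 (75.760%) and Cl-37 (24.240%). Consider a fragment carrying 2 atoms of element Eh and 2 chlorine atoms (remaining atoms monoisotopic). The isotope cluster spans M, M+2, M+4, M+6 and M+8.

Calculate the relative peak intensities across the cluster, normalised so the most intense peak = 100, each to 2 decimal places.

22.55 : 83.78 : 100.00 : 41.21 : 5.46

Element Eh pattern (n=2): 0.15531481 : 0.47757038 : 0.36711481
Chlorine pattern (n=2): 0.57395776 : 0.36728448 : 0.05875776
Convolve the two distributions (both contribute in 2-u steps):
  M: 0.15531481×0.57395776 = 0.089144
  M+2: 0.15531481×0.36728448 + 0.47757038×0.57395776 = 0.331150
  M+4: 0.15531481×0.05875776 + 0.47757038×0.36728448 + 0.36711481×0.57395776 = 0.395239
  M+6: 0.47757038×0.05875776 + 0.36711481×0.36728448 = 0.162897
  M+8: 0.36711481×0.05875776 = 0.021571
Scale to base peak (0.395239) = 100: 22.55 : 83.78 : 100.00 : 41.21 : 5.46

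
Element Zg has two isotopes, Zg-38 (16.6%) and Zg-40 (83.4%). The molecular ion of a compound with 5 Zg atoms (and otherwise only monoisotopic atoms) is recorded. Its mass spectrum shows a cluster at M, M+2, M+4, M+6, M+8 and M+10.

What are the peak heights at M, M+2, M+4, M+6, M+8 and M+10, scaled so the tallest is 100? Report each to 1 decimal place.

0.0 : 0.8 : 7.9 : 39.6 : 99.5 : 100.0

Expanding (0.166 + 0.834)^5:
P(M) = 0.166^5 = 0.000126
P(M+2) = 5 × 0.166^4 × 0.834^1 = 0.003166
P(M+4) = 10 × 0.166^3 × 0.834^2 = 0.031817
P(M+6) = 10 × 0.166^2 × 0.834^3 = 0.159851
P(M+8) = 5 × 0.166^1 × 0.834^4 = 0.401552
P(M+10) = 0.834^5 = 0.403488
The M+10 peak is largest (0.403488); scaling to 100 gives 0.0 : 0.8 : 7.9 : 39.6 : 99.5 : 100.0.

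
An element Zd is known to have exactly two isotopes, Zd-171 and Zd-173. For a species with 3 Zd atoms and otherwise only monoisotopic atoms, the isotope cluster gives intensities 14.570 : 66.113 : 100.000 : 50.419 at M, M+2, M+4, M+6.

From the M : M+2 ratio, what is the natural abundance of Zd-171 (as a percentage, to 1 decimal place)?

39.8%

Let p = fractional abundance of Zd-171. I(M+2)/I(M) = [C(3,1)·p^2·(1−p)] / p^3 = 3·(1−p)/p = 66.113/14.570 = 4.5376
(1−p)/p = 4.5376/3 = 1.5125  ⇒  p = 1/(1 + 1.5125) = 0.3980
Zd-171: 39.8%, Zd-173: 60.2%.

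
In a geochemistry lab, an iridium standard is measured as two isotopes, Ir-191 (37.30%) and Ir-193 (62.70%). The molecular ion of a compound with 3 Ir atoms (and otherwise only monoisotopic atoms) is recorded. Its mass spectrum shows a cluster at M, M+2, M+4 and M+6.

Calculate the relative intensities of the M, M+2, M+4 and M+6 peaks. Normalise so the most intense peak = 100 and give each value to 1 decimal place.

11.8 : 59.5 : 100.0 : 56.0

The 3 Ir atoms are independent, so intensities follow the terms of (0.3730 + 0.6270)^3.
P(M) = 0.3730^3 = 0.051895
P(M+2) = 3 × 0.3730^2 × 0.6270^1 = 0.261702
P(M+4) = 3 × 0.3730^1 × 0.6270^2 = 0.439911
P(M+6) = 0.6270^3 = 0.246492
The M+4 peak is largest (0.439911); scaling to 100 gives 11.8 : 59.5 : 100.0 : 56.0.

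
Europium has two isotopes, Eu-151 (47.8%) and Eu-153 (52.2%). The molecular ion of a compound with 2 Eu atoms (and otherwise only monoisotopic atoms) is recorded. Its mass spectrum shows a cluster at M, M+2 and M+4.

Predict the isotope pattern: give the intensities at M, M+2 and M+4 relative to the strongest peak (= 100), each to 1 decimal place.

Expanding (0.478 + 0.522)^2:
P(M) = 0.478^2 = 0.228484
P(M+2) = 2 × 0.478^1 × 0.522^1 = 0.499032
P(M+4) = 0.522^2 = 0.272484
The M+2 peak is largest (0.499032); scaling to 100 gives 45.8 : 100.0 : 54.6.

45.8 : 100.0 : 54.6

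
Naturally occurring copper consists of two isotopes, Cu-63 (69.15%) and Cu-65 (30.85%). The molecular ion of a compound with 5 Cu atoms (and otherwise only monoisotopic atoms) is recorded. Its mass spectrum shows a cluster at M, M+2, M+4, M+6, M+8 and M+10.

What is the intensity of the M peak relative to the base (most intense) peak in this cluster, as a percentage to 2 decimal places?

44.83%

Binomial terms of (0.6915 + 0.3085)^5: M 0.1581, M+2 0.3527, M+4 0.3147, M+6 0.1404, M+8 0.0313, M+10 0.0028 → M+2 is the base peak.
P(M+2) = C(5,1) × 0.6915^4 × 0.3085^1 = 5 × 0.2286487 × 0.3085 = 0.352691 (base)
P(M) = C(5,0) × 0.6915^5 × 0.3085^0 = 1 × 0.15811058 × 1.0000 = 0.158111
Relative intensity = 0.158111 / 0.352691 × 100 = 44.83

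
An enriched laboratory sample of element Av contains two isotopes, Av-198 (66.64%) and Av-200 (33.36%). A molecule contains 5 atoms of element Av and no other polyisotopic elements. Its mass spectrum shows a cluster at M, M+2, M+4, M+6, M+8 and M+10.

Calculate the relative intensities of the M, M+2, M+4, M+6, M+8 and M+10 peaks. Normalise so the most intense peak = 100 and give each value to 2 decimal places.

The 5 Av atoms are independent, so intensities follow the terms of (0.6664 + 0.3336)^5.
P(M) = 0.6664^5 = 0.131424
P(M+2) = 5 × 0.6664^4 × 0.3336^1 = 0.328955
P(M+4) = 10 × 0.6664^3 × 0.3336^2 = 0.329350
P(M+6) = 10 × 0.6664^2 × 0.3336^3 = 0.164872
P(M+8) = 5 × 0.6664^1 × 0.3336^4 = 0.041268
P(M+10) = 0.3336^5 = 0.004132
The M+4 peak is largest (0.329350); scaling to 100 gives 39.90 : 99.88 : 100.00 : 50.06 : 12.53 : 1.25.

39.90 : 99.88 : 100.00 : 50.06 : 12.53 : 1.25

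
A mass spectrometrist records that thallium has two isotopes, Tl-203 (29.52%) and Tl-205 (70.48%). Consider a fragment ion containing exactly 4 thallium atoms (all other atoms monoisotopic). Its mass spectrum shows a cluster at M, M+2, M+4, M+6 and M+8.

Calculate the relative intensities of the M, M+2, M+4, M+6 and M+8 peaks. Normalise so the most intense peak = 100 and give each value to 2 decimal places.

Expanding (0.2952 + 0.7048)^4:
P(M) = 0.2952^4 = 0.007594
P(M+2) = 4 × 0.2952^3 × 0.7048^1 = 0.072523
P(M+4) = 6 × 0.2952^2 × 0.7048^2 = 0.259726
P(M+6) = 4 × 0.2952^1 × 0.7048^3 = 0.413403
P(M+8) = 0.7048^4 = 0.246754
The M+6 peak is largest (0.413403); scaling to 100 gives 1.84 : 17.54 : 62.83 : 100.00 : 59.69.

1.84 : 17.54 : 62.83 : 100.00 : 59.69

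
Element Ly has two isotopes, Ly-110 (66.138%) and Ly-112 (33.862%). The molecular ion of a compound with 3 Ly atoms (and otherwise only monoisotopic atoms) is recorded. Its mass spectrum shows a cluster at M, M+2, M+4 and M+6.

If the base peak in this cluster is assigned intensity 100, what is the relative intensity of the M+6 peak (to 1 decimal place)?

8.7

(0.66138 + 0.33862)^3 gives M 0.2893, M+2 0.4444, M+4 0.2275, M+6 0.0388; the largest is M+2.
P(M+2) = C(3,1) × 0.66138^2 × 0.33862^1 = 3 × 0.4374235 × 0.33862 = 0.444361 (base)
P(M+6) = C(3,3) × 0.66138^0 × 0.33862^3 = 1 × 1.0000 × 0.03882736 = 0.038827
Relative intensity = 0.038827 / 0.444361 × 100 = 8.7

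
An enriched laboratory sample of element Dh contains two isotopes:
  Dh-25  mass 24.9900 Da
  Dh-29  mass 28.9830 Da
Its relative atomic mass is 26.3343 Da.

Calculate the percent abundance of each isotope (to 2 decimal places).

Dh-25: 66.33%, Dh-29: 33.67%

Writing the weighted mean with unknown fraction x of Dh-25:
24.9900·x + 28.9830·(1 − x) = 26.3343
(24.9900 − 28.9830)·x = 26.3343 − 28.9830
x = -2.6487 / -3.9930 = 0.66334 → 66.33% Dh-25, 33.67% Dh-29.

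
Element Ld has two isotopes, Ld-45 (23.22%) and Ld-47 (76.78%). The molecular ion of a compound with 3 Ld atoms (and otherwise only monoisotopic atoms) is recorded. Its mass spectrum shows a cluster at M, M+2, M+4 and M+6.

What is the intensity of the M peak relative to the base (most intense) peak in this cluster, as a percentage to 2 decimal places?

2.77%

(0.2322 + 0.7678)^3 gives M 0.0125, M+2 0.1242, M+4 0.4107, M+6 0.4526; the largest is M+6.
P(M+6) = C(3,3) × 0.2322^0 × 0.7678^3 = 1 × 1.0000 × 0.45263103 = 0.452631 (base)
P(M) = C(3,0) × 0.2322^3 × 0.7678^0 = 1 × 0.01251949 × 1.0000 = 0.012519
Relative intensity = 0.012519 / 0.452631 × 100 = 2.77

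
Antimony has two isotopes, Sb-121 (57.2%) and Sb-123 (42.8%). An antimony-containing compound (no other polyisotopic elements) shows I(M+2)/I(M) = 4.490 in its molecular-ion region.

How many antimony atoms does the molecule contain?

6

The M+2/M ratio from n Sb atoms is n · q/p = n · 0.428/0.572.
n = 4.490 × 0.572/0.428 = 6.00 ≈ 6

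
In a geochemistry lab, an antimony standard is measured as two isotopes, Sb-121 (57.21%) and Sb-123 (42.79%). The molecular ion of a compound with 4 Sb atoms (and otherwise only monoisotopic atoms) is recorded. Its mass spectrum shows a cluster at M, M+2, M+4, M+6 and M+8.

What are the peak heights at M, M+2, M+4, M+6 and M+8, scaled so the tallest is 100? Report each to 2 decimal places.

29.79 : 89.13 : 100.00 : 49.86 : 9.32

Each Sb atom is independently Sb-121 (p = 0.5721) or Sb-123 (q = 0.4279); the cluster is the binomial expansion (p + q)^4.
P(M) = 0.5721^4 = 0.107124
P(M+2) = 4 × 0.5721^3 × 0.4279^1 = 0.320493
P(M+4) = 6 × 0.5721^2 × 0.4279^2 = 0.359567
P(M+6) = 4 × 0.5721^1 × 0.4279^3 = 0.179291
P(M+8) = 0.4279^4 = 0.033525
The M+4 peak is largest (0.359567); scaling to 100 gives 29.79 : 89.13 : 100.00 : 49.86 : 9.32.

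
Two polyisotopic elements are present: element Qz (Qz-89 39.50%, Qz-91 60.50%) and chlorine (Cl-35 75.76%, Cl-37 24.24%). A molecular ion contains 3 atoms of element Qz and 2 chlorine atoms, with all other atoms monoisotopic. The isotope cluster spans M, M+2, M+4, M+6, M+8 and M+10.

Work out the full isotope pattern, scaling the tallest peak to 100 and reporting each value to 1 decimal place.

9.9 : 51.9 : 100.0 : 85.0 : 30.0 : 3.6

Element Qz pattern (n=3): 0.06162988 : 0.28318538 : 0.43373963 : 0.22144512
Chlorine pattern (n=2): 0.57395776 : 0.36728448 : 0.05875776
Convolve the two distributions (both contribute in 2-u steps):
  M: 0.06162988×0.57395776 = 0.035373
  M+2: 0.06162988×0.36728448 + 0.28318538×0.57395776 = 0.185172
  M+4: 0.06162988×0.05875776 + 0.28318538×0.36728448 + 0.43373963×0.57395776 = 0.356579
  M+6: 0.28318538×0.05875776 + 0.43373963×0.36728448 + 0.22144512×0.57395776 = 0.303045
  M+8: 0.43373963×0.05875776 + 0.22144512×0.36728448 = 0.106819
  M+10: 0.22144512×0.05875776 = 0.013012
Scale to base peak (0.356579) = 100: 9.9 : 51.9 : 100.0 : 85.0 : 30.0 : 3.6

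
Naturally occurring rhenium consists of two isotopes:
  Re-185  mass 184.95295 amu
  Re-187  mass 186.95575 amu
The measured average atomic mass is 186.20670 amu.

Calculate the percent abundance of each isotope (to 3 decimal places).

Re-185: 37.400%, Re-187: 62.600%

With x = fraction of Re-185 (so Re-187 is 1 − x):
184.95295·x + 186.95575·(1 − x) = 186.20670
(184.95295 − 186.95575)·x = 186.20670 − 186.95575
x = -0.74905 / -2.00280 = 0.37400 → 37.400% Re-185, 62.600% Re-187.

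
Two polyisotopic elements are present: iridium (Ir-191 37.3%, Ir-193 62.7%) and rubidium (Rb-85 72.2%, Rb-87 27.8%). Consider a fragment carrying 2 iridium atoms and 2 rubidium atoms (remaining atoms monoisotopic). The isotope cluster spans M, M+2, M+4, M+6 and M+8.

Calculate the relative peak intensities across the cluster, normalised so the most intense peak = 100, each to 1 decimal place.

18.0 : 74.3 : 100.0 : 48.1 : 7.5

Iridium pattern (n=2): 0.139129 : 0.467742 : 0.393129
Rubidium pattern (n=2): 0.521284 : 0.401432 : 0.077284
Convolve the two distributions (both contribute in 2-u steps):
  M: 0.139129×0.521284 = 0.072526
  M+2: 0.139129×0.401432 + 0.467742×0.521284 = 0.299677
  M+4: 0.139129×0.077284 + 0.467742×0.401432 + 0.393129×0.521284 = 0.403451
  M+6: 0.467742×0.077284 + 0.393129×0.401432 = 0.193964
  M+8: 0.393129×0.077284 = 0.030383
Scale to base peak (0.403451) = 100: 18.0 : 74.3 : 100.0 : 48.1 : 7.5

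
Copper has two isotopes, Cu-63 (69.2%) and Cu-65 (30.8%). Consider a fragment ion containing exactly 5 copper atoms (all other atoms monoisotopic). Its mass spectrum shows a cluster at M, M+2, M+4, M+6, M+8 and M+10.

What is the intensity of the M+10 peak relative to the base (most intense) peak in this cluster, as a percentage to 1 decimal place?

0.8%

(0.692 + 0.308)^5 gives M 0.1587, M+2 0.3531, M+4 0.3144, M+6 0.1399, M+8 0.0311, M+10 0.0028; the largest is M+2.
P(M+2) = C(5,1) × 0.692^4 × 0.308^1 = 5 × 0.22931073 × 0.3080 = 0.353139 (base)
P(M+10) = C(5,5) × 0.692^0 × 0.308^5 = 1 × 1.0000 × 0.00277175 = 0.002772
Relative intensity = 0.002772 / 0.353139 × 100 = 0.8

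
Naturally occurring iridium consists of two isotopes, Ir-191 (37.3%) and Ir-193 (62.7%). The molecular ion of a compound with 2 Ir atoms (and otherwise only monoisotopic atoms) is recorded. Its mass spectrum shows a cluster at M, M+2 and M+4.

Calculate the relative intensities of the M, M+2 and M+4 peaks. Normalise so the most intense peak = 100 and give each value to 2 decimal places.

Expanding (0.373 + 0.627)^2:
P(M) = 0.373^2 = 0.139129
P(M+2) = 2 × 0.373^1 × 0.627^1 = 0.467742
P(M+4) = 0.627^2 = 0.393129
The M+2 peak is largest (0.467742); scaling to 100 gives 29.74 : 100.00 : 84.05.

29.74 : 100.00 : 84.05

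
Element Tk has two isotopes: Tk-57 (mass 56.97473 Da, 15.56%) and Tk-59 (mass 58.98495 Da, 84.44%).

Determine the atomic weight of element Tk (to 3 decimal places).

58.672 Da

The abundance-weighted mean is 0.1556 × 56.97473 + 0.8444 × 58.98495
= 8.865268 + 49.806892 = 58.672160 Da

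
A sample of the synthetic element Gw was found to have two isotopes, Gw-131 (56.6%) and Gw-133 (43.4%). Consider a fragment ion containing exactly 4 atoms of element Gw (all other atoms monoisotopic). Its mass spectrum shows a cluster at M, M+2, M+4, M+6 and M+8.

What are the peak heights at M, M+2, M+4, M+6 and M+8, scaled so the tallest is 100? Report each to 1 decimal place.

28.3 : 86.9 : 100.0 : 51.1 : 9.8

Each Gw atom is independently Gw-131 (p = 0.566) or Gw-133 (q = 0.434); the cluster is the binomial expansion (p + q)^4.
P(M) = 0.566^4 = 0.102628
P(M+2) = 4 × 0.566^3 × 0.434^1 = 0.314774
P(M+4) = 6 × 0.566^2 × 0.434^2 = 0.362046
P(M+6) = 4 × 0.566^1 × 0.434^3 = 0.185074
P(M+8) = 0.434^4 = 0.035478
The M+4 peak is largest (0.362046); scaling to 100 gives 28.3 : 86.9 : 100.0 : 51.1 : 9.8.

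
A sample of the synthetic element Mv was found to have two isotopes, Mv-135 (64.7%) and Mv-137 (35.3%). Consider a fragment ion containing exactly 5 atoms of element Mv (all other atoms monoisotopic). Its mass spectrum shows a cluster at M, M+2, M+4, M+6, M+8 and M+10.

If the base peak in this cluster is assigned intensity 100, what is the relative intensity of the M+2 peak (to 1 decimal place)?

Binomial terms of (0.647 + 0.353)^5: M 0.1134, M+2 0.3093, M+4 0.3375, M+6 0.1841, M+8 0.0502, M+10 0.0055 → M+4 is the base peak.
P(M+4) = C(5,2) × 0.647^3 × 0.353^2 = 10 × 0.27084002 × 0.124609 = 0.337491 (base)
P(M+2) = C(5,1) × 0.647^4 × 0.353^1 = 5 × 0.17523349 × 0.3530 = 0.309287
Relative intensity = 0.309287 / 0.337491 × 100 = 91.6

91.6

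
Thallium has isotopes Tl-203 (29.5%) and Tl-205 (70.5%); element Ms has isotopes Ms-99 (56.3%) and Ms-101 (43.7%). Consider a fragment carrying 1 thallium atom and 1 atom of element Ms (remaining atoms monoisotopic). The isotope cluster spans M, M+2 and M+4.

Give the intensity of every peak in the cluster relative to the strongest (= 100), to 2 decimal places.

Thallium pattern (n=1): 0.2950 : 0.7050
Element Ms pattern (n=1): 0.5630 : 0.4370
Convolve the two distributions (both contribute in 2-u steps):
  M: 0.2950×0.5630 = 0.166085
  M+2: 0.2950×0.4370 + 0.7050×0.5630 = 0.525830
  M+4: 0.7050×0.4370 = 0.308085
Scale to base peak (0.525830) = 100: 31.59 : 100.00 : 58.59

31.59 : 100.00 : 58.59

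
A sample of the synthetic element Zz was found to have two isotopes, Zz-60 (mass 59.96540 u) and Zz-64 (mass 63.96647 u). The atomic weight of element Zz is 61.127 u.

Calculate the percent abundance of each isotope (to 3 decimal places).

Zz-60: 70.968%, Zz-64: 29.032%

With x = fraction of Zz-60 (so Zz-64 is 1 − x):
59.96540·x + 63.96647·(1 − x) = 61.127
(59.96540 − 63.96647)·x = 61.127 − 63.96647
x = -2.83947 / -4.00107 = 0.70968 → 70.968% Zz-60, 29.032% Zz-64.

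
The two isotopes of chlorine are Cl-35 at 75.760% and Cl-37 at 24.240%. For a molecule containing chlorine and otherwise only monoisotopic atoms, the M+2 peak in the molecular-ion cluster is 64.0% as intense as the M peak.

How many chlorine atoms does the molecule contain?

With n Cl atoms, P(M+2)/P(M) = C(n,1)·p^(n−1)q / p^n = n·q/p = n · 0.24240/0.75760.
n = 0.640 × 0.75760/0.24240 = 2.00 ≈ 2

2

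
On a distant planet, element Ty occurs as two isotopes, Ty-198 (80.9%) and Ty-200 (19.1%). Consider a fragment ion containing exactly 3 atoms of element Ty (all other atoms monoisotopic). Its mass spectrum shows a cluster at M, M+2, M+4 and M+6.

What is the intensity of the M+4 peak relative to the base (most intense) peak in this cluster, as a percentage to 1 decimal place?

Binomial terms of (0.809 + 0.191)^3: M 0.5295, M+2 0.3750, M+4 0.0885, M+6 0.0070 → M is the base peak.
P(M) = C(3,0) × 0.809^3 × 0.191^0 = 1 × 0.52947513 × 1.0000 = 0.529475 (base)
P(M+4) = C(3,2) × 0.809^1 × 0.191^2 = 3 × 0.8090 × 0.036481 = 0.088539
Relative intensity = 0.088539 / 0.529475 × 100 = 16.7

16.7%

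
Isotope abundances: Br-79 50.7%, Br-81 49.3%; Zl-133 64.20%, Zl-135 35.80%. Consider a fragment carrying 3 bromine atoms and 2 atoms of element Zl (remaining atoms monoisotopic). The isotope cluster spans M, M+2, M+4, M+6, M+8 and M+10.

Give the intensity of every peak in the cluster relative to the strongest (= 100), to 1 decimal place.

15.6 : 63.0 : 100.0 : 78.0 : 29.8 : 4.5

Bromine pattern (n=3): 0.13032384 : 0.38017547 : 0.36967753 : 0.11982316
Element Zl pattern (n=2): 0.412164 : 0.459672 : 0.128164
Convolve the two distributions (both contribute in 2-u steps):
  M: 0.13032384×0.412164 = 0.053715
  M+2: 0.13032384×0.459672 + 0.38017547×0.412164 = 0.216601
  M+4: 0.13032384×0.128164 + 0.38017547×0.459672 + 0.36967753×0.412164 = 0.343827
  M+6: 0.38017547×0.128164 + 0.36967753×0.459672 + 0.11982316×0.412164 = 0.268042
  M+8: 0.36967753×0.128164 + 0.11982316×0.459672 = 0.102459
  M+10: 0.11982316×0.128164 = 0.015357
Scale to base peak (0.343827) = 100: 15.6 : 63.0 : 100.0 : 78.0 : 29.8 : 4.5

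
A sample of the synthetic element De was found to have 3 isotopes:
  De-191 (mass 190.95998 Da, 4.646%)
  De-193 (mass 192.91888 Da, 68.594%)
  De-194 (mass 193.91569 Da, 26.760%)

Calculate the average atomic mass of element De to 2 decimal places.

193.09 Da

The abundance-weighted mean is 0.04646 × 190.95998 + 0.68594 × 192.91888 + 0.26760 × 193.91569
= 8.872001 + 132.330777 + 51.891839 = 193.094617 Da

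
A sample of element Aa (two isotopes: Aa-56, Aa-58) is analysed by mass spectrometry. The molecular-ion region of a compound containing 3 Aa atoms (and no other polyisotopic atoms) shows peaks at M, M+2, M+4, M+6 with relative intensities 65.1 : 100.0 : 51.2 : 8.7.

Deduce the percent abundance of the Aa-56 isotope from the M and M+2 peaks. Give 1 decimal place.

Let p = fractional abundance of Aa-56. I(M+2)/I(M) = [C(3,1)·p^2·(1−p)] / p^3 = 3·(1−p)/p = 100.0/65.1 = 1.5361
(1−p)/p = 1.5361/3 = 0.5120  ⇒  p = 1/(1 + 0.5120) = 0.6614
Aa-56: 66.1%, Aa-58: 33.9%.

66.1%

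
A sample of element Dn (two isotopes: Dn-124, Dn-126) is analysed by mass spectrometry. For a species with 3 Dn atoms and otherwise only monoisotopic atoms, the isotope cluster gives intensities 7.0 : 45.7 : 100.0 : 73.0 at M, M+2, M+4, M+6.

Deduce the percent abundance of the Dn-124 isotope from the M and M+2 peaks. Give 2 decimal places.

31.48%

Let p = fractional abundance of Dn-124. I(M+2)/I(M) = [C(3,1)·p^2·(1−p)] / p^3 = 3·(1−p)/p = 45.7/7.0 = 6.5286
(1−p)/p = 6.5286/3 = 2.1762  ⇒  p = 1/(1 + 2.1762) = 0.3148
Dn-124: 31.48%, Dn-126: 68.52%.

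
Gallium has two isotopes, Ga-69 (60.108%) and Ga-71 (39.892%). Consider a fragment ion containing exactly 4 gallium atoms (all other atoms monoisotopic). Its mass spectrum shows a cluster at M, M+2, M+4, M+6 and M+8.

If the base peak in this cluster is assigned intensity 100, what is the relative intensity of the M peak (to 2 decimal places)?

37.67

Binomial terms of (0.60108 + 0.39892)^4: M 0.1305, M+2 0.3465, M+4 0.3450, M+6 0.1526, M+8 0.0253 → M+2 is the base peak.
P(M+2) = C(4,1) × 0.60108^3 × 0.39892^1 = 4 × 0.2171685 × 0.39892 = 0.346531 (base)
P(M) = C(4,0) × 0.60108^4 × 0.39892^0 = 1 × 0.13053564 × 1.0000 = 0.130536
Relative intensity = 0.130536 / 0.346531 × 100 = 37.67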